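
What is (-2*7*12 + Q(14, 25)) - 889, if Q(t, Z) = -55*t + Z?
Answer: -1802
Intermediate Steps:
Q(t, Z) = Z - 55*t
(-2*7*12 + Q(14, 25)) - 889 = (-2*7*12 + (25 - 55*14)) - 889 = (-14*12 + (25 - 770)) - 889 = (-168 - 745) - 889 = -913 - 889 = -1802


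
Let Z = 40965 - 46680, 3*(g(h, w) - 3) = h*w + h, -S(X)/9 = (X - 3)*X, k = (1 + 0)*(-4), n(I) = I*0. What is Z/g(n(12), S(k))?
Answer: -1905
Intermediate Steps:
n(I) = 0
k = -4 (k = 1*(-4) = -4)
S(X) = -9*X*(-3 + X) (S(X) = -9*(X - 3)*X = -9*(-3 + X)*X = -9*X*(-3 + X))
g(h, w) = 3 + h/3 + h*w/3 (g(h, w) = 3 + (h*w + h)/3 = 3 + (h + h*w)/3 = 3 + (h/3 + h*w/3) = 3 + h/3 + h*w/3)
Z = -5715
Z/g(n(12), S(k)) = -5715/(3 + (⅓)*0 + (⅓)*0*(9*(-4)*(3 - 1*(-4)))) = -5715/(3 + 0 + (⅓)*0*(9*(-4)*(3 + 4))) = -5715/(3 + 0 + (⅓)*0*(9*(-4)*7)) = -5715/(3 + 0 + (⅓)*0*(-252)) = -5715/(3 + 0 + 0) = -5715/3 = -5715*⅓ = -1905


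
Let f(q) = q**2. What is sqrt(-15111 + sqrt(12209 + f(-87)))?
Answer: sqrt(-15111 + sqrt(19778)) ≈ 122.35*I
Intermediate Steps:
sqrt(-15111 + sqrt(12209 + f(-87))) = sqrt(-15111 + sqrt(12209 + (-87)**2)) = sqrt(-15111 + sqrt(12209 + 7569)) = sqrt(-15111 + sqrt(19778))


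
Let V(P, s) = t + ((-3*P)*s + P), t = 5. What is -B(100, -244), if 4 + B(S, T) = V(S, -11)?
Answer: -3401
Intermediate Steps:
V(P, s) = 5 + P - 3*P*s (V(P, s) = 5 + ((-3*P)*s + P) = 5 + (-3*P*s + P) = 5 + (P - 3*P*s) = 5 + P - 3*P*s)
B(S, T) = 1 + 34*S (B(S, T) = -4 + (5 + S - 3*S*(-11)) = -4 + (5 + S + 33*S) = -4 + (5 + 34*S) = 1 + 34*S)
-B(100, -244) = -(1 + 34*100) = -(1 + 3400) = -1*3401 = -3401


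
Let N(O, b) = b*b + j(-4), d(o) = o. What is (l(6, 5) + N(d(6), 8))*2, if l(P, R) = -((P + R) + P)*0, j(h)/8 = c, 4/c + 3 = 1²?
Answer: 96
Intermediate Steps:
c = -2 (c = 4/(-3 + 1²) = 4/(-3 + 1) = 4/(-2) = 4*(-½) = -2)
j(h) = -16 (j(h) = 8*(-2) = -16)
N(O, b) = -16 + b² (N(O, b) = b*b - 16 = b² - 16 = -16 + b²)
l(P, R) = 0 (l(P, R) = -(R + 2*P)*0 = (-R - 2*P)*0 = 0)
(l(6, 5) + N(d(6), 8))*2 = (0 + (-16 + 8²))*2 = (0 + (-16 + 64))*2 = (0 + 48)*2 = 48*2 = 96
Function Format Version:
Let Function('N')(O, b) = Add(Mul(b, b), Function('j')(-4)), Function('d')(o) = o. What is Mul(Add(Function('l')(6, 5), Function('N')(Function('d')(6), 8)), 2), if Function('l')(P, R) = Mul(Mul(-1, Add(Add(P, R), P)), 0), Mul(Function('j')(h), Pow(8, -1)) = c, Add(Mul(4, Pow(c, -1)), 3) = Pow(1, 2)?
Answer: 96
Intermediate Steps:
c = -2 (c = Mul(4, Pow(Add(-3, Pow(1, 2)), -1)) = Mul(4, Pow(Add(-3, 1), -1)) = Mul(4, Pow(-2, -1)) = Mul(4, Rational(-1, 2)) = -2)
Function('j')(h) = -16 (Function('j')(h) = Mul(8, -2) = -16)
Function('N')(O, b) = Add(-16, Pow(b, 2)) (Function('N')(O, b) = Add(Mul(b, b), -16) = Add(Pow(b, 2), -16) = Add(-16, Pow(b, 2)))
Function('l')(P, R) = 0 (Function('l')(P, R) = Mul(Mul(-1, Add(R, Mul(2, P))), 0) = Mul(Add(Mul(-1, R), Mul(-2, P)), 0) = 0)
Mul(Add(Function('l')(6, 5), Function('N')(Function('d')(6), 8)), 2) = Mul(Add(0, Add(-16, Pow(8, 2))), 2) = Mul(Add(0, Add(-16, 64)), 2) = Mul(Add(0, 48), 2) = Mul(48, 2) = 96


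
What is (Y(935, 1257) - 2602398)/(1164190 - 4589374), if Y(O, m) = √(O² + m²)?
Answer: 433733/570864 - √2454274/3425184 ≈ 0.75933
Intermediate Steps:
(Y(935, 1257) - 2602398)/(1164190 - 4589374) = (√(935² + 1257²) - 2602398)/(1164190 - 4589374) = (√(874225 + 1580049) - 2602398)/(-3425184) = (√2454274 - 2602398)*(-1/3425184) = (-2602398 + √2454274)*(-1/3425184) = 433733/570864 - √2454274/3425184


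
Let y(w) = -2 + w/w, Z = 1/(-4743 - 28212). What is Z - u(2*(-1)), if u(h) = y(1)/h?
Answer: -32957/65910 ≈ -0.50003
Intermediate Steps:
Z = -1/32955 (Z = 1/(-32955) = -1/32955 ≈ -3.0344e-5)
y(w) = -1 (y(w) = -2 + 1 = -1)
u(h) = -1/h
Z - u(2*(-1)) = -1/32955 - (-1)/(2*(-1)) = -1/32955 - (-1)/(-2) = -1/32955 - (-1)*(-1)/2 = -1/32955 - 1*½ = -1/32955 - ½ = -32957/65910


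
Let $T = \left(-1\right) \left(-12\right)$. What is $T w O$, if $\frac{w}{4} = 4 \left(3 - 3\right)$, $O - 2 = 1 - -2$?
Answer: $0$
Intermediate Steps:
$O = 5$ ($O = 2 + \left(1 - -2\right) = 2 + \left(1 + 2\right) = 2 + 3 = 5$)
$T = 12$
$w = 0$ ($w = 4 \cdot 4 \left(3 - 3\right) = 4 \cdot 4 \cdot 0 = 4 \cdot 0 = 0$)
$T w O = 12 \cdot 0 \cdot 5 = 0 \cdot 5 = 0$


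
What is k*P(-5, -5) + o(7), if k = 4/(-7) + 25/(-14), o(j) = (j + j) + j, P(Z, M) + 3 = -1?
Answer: 213/7 ≈ 30.429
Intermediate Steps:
P(Z, M) = -4 (P(Z, M) = -3 - 1 = -4)
o(j) = 3*j (o(j) = 2*j + j = 3*j)
k = -33/14 (k = 4*(-1/7) + 25*(-1/14) = -4/7 - 25/14 = -33/14 ≈ -2.3571)
k*P(-5, -5) + o(7) = -33/14*(-4) + 3*7 = 66/7 + 21 = 213/7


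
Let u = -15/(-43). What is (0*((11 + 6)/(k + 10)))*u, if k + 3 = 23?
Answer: 0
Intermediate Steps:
k = 20 (k = -3 + 23 = 20)
u = 15/43 (u = -15*(-1/43) = 15/43 ≈ 0.34884)
(0*((11 + 6)/(k + 10)))*u = (0*((11 + 6)/(20 + 10)))*(15/43) = (0*(17/30))*(15/43) = 0*(15/43) = 0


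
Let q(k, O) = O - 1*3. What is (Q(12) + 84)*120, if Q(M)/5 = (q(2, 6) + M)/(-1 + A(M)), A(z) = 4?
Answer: 13080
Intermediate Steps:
q(k, O) = -3 + O (q(k, O) = O - 3 = -3 + O)
Q(M) = 5 + 5*M/3 (Q(M) = 5*(((-3 + 6) + M)/(-1 + 4)) = 5*((3 + M)/3) = 5*((3 + M)*(⅓)) = 5*(1 + M/3) = 5 + 5*M/3)
(Q(12) + 84)*120 = ((5 + (5/3)*12) + 84)*120 = ((5 + 20) + 84)*120 = (25 + 84)*120 = 109*120 = 13080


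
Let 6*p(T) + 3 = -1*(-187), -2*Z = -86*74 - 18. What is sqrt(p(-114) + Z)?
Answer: sqrt(28995)/3 ≈ 56.760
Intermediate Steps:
Z = 3191 (Z = -(-86*74 - 18)/2 = -(-6364 - 18)/2 = -1/2*(-6382) = 3191)
p(T) = 92/3 (p(T) = -1/2 + (-1*(-187))/6 = -1/2 + (1/6)*187 = -1/2 + 187/6 = 92/3)
sqrt(p(-114) + Z) = sqrt(92/3 + 3191) = sqrt(9665/3) = sqrt(28995)/3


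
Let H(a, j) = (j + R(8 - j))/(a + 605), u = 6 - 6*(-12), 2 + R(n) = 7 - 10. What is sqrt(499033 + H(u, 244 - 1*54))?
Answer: 2*sqrt(58198382873)/683 ≈ 706.42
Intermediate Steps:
R(n) = -5 (R(n) = -2 + (7 - 10) = -2 - 3 = -5)
u = 78 (u = 6 + 72 = 78)
H(a, j) = (-5 + j)/(605 + a) (H(a, j) = (j - 5)/(a + 605) = (-5 + j)/(605 + a))
sqrt(499033 + H(u, 244 - 1*54)) = sqrt(499033 + (-5 + (244 - 1*54))/(605 + 78)) = sqrt(499033 + (-5 + (244 - 54))/683) = sqrt(499033 + (-5 + 190)/683) = sqrt(499033 + (1/683)*185) = sqrt(499033 + 185/683) = sqrt(340839724/683) = 2*sqrt(58198382873)/683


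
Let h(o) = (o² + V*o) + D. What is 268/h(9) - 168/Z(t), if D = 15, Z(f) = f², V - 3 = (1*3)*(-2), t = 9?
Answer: 1124/621 ≈ 1.8100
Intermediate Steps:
V = -3 (V = 3 + (1*3)*(-2) = 3 + 3*(-2) = 3 - 6 = -3)
h(o) = 15 + o² - 3*o (h(o) = (o² - 3*o) + 15 = 15 + o² - 3*o)
268/h(9) - 168/Z(t) = 268/(15 + 9² - 3*9) - 168/(9²) = 268/(15 + 81 - 27) - 168/81 = 268/69 - 168*1/81 = 268*(1/69) - 56/27 = 268/69 - 56/27 = 1124/621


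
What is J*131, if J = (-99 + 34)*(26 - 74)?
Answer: 408720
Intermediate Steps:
J = 3120 (J = -65*(-48) = 3120)
J*131 = 3120*131 = 408720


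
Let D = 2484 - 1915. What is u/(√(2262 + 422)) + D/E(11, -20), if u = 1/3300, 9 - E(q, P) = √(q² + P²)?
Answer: -5121/440 - 569*√521/440 + √671/4428600 ≈ -41.156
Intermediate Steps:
E(q, P) = 9 - √(P² + q²) (E(q, P) = 9 - √(q² + P²) = 9 - √(P² + q²))
D = 569
u = 1/3300 ≈ 0.00030303
u/(√(2262 + 422)) + D/E(11, -20) = 1/(3300*(√(2262 + 422))) + 569/(9 - √((-20)² + 11²)) = 1/(3300*(√2684)) + 569/(9 - √(400 + 121)) = 1/(3300*((2*√671))) + 569/(9 - √521) = (√671/1342)/3300 + 569/(9 - √521) = √671/4428600 + 569/(9 - √521) = 569/(9 - √521) + √671/4428600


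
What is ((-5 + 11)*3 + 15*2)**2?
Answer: 2304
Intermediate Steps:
((-5 + 11)*3 + 15*2)**2 = (6*3 + 30)**2 = (18 + 30)**2 = 48**2 = 2304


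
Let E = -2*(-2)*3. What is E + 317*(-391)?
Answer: -123935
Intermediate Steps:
E = 12 (E = 4*3 = 12)
E + 317*(-391) = 12 + 317*(-391) = 12 - 123947 = -123935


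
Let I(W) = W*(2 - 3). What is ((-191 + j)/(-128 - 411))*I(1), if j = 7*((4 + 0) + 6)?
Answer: -11/49 ≈ -0.22449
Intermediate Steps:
j = 70 (j = 7*(4 + 6) = 7*10 = 70)
I(W) = -W (I(W) = W*(-1) = -W)
((-191 + j)/(-128 - 411))*I(1) = ((-191 + 70)/(-128 - 411))*(-1*1) = -121/(-539)*(-1) = -121*(-1/539)*(-1) = (11/49)*(-1) = -11/49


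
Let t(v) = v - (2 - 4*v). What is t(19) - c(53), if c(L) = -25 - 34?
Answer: 152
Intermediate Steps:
t(v) = -2 + 5*v (t(v) = v + (-2 + 4*v) = -2 + 5*v)
c(L) = -59
t(19) - c(53) = (-2 + 5*19) - 1*(-59) = (-2 + 95) + 59 = 93 + 59 = 152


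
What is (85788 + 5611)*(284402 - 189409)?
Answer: 8682265207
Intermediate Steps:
(85788 + 5611)*(284402 - 189409) = 91399*94993 = 8682265207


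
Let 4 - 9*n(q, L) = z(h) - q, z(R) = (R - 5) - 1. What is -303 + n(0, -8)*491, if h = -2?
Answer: 1055/3 ≈ 351.67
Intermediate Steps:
z(R) = -6 + R (z(R) = (-5 + R) - 1 = -6 + R)
n(q, L) = 4/3 + q/9 (n(q, L) = 4/9 - ((-6 - 2) - q)/9 = 4/9 - (-8 - q)/9 = 4/9 + (8/9 + q/9) = 4/3 + q/9)
-303 + n(0, -8)*491 = -303 + (4/3 + (⅑)*0)*491 = -303 + (4/3 + 0)*491 = -303 + (4/3)*491 = -303 + 1964/3 = 1055/3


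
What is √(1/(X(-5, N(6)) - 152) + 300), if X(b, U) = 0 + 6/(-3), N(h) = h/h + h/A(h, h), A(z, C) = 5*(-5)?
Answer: √7114646/154 ≈ 17.320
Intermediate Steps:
A(z, C) = -25
N(h) = 1 - h/25 (N(h) = h/h + h/(-25) = 1 + h*(-1/25) = 1 - h/25)
X(b, U) = -2 (X(b, U) = 0 + 6*(-⅓) = 0 - 2 = -2)
√(1/(X(-5, N(6)) - 152) + 300) = √(1/(-2 - 152) + 300) = √(1/(-154) + 300) = √(-1/154 + 300) = √(46199/154) = √7114646/154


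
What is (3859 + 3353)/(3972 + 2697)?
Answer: 2404/2223 ≈ 1.0814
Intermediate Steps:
(3859 + 3353)/(3972 + 2697) = 7212/6669 = 7212*(1/6669) = 2404/2223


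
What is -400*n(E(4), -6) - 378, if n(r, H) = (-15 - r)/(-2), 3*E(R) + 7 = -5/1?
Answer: -2578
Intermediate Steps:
E(R) = -4 (E(R) = -7/3 + (-5/1)/3 = -7/3 + (-5*1)/3 = -7/3 + (1/3)*(-5) = -7/3 - 5/3 = -4)
n(r, H) = 15/2 + r/2 (n(r, H) = (-15 - r)*(-1/2) = 15/2 + r/2)
-400*n(E(4), -6) - 378 = -400*(15/2 + (1/2)*(-4)) - 378 = -400*(15/2 - 2) - 378 = -400*11/2 - 378 = -2200 - 378 = -2578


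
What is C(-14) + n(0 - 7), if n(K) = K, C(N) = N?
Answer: -21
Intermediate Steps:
C(-14) + n(0 - 7) = -14 + (0 - 7) = -14 - 7 = -21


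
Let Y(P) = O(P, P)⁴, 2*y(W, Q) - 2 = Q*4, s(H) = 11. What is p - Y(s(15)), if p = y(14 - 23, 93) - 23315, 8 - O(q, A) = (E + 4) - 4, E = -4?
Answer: -43864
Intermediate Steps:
y(W, Q) = 1 + 2*Q (y(W, Q) = 1 + (Q*4)/2 = 1 + (4*Q)/2 = 1 + 2*Q)
O(q, A) = 12 (O(q, A) = 8 - ((-4 + 4) - 4) = 8 - (0 - 4) = 8 - 1*(-4) = 8 + 4 = 12)
Y(P) = 20736 (Y(P) = 12⁴ = 20736)
p = -23128 (p = (1 + 2*93) - 23315 = (1 + 186) - 23315 = 187 - 23315 = -23128)
p - Y(s(15)) = -23128 - 1*20736 = -23128 - 20736 = -43864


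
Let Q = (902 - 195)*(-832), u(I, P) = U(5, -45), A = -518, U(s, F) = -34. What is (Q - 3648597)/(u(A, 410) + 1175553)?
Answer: -4236821/1175519 ≈ -3.6042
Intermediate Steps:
u(I, P) = -34
Q = -588224 (Q = 707*(-832) = -588224)
(Q - 3648597)/(u(A, 410) + 1175553) = (-588224 - 3648597)/(-34 + 1175553) = -4236821/1175519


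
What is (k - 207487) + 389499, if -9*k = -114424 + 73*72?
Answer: 1747276/9 ≈ 1.9414e+5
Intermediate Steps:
k = 109168/9 (k = -(-114424 + 73*72)/9 = -(-114424 + 5256)/9 = -⅑*(-109168) = 109168/9 ≈ 12130.)
(k - 207487) + 389499 = (109168/9 - 207487) + 389499 = -1758215/9 + 389499 = 1747276/9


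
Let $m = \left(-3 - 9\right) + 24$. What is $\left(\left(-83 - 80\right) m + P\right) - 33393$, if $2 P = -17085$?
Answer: $- \frac{87783}{2} \approx -43892.0$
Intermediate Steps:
$m = 12$ ($m = -12 + 24 = 12$)
$P = - \frac{17085}{2}$ ($P = \frac{1}{2} \left(-17085\right) = - \frac{17085}{2} \approx -8542.5$)
$\left(\left(-83 - 80\right) m + P\right) - 33393 = \left(\left(-83 - 80\right) 12 - \frac{17085}{2}\right) - 33393 = \left(\left(-163\right) 12 - \frac{17085}{2}\right) - 33393 = \left(-1956 - \frac{17085}{2}\right) - 33393 = - \frac{20997}{2} - 33393 = - \frac{87783}{2}$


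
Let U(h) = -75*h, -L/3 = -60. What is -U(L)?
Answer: 13500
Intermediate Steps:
L = 180 (L = -3*(-60) = 180)
-U(L) = -(-75)*180 = -1*(-13500) = 13500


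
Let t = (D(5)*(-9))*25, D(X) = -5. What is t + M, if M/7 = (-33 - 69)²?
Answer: 73953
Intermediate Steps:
t = 1125 (t = -5*(-9)*25 = 45*25 = 1125)
M = 72828 (M = 7*(-33 - 69)² = 7*(-102)² = 7*10404 = 72828)
t + M = 1125 + 72828 = 73953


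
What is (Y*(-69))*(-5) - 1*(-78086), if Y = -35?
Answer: 66011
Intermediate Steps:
(Y*(-69))*(-5) - 1*(-78086) = -35*(-69)*(-5) - 1*(-78086) = 2415*(-5) + 78086 = -12075 + 78086 = 66011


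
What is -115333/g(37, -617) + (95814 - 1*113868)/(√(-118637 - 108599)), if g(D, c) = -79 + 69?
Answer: 115333/10 + 9027*I*√56809/56809 ≈ 11533.0 + 37.873*I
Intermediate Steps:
g(D, c) = -10
-115333/g(37, -617) + (95814 - 1*113868)/(√(-118637 - 108599)) = -115333/(-10) + (95814 - 1*113868)/(√(-118637 - 108599)) = -115333*(-⅒) + (95814 - 113868)/(√(-227236)) = 115333/10 - 18054*(-I*√56809/113618) = 115333/10 - (-9027)*I*√56809/56809 = 115333/10 + 9027*I*√56809/56809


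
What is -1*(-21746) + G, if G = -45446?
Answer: -23700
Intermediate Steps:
-1*(-21746) + G = -1*(-21746) - 45446 = 21746 - 45446 = -23700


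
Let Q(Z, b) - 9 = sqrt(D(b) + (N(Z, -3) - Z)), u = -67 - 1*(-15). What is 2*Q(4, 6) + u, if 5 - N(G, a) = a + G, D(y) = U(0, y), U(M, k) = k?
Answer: -34 + 2*sqrt(6) ≈ -29.101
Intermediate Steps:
u = -52 (u = -67 + 15 = -52)
D(y) = y
N(G, a) = 5 - G - a (N(G, a) = 5 - (a + G) = 5 - (G + a) = 5 + (-G - a) = 5 - G - a)
Q(Z, b) = 9 + sqrt(8 + b - 2*Z) (Q(Z, b) = 9 + sqrt(b + ((5 - Z - 1*(-3)) - Z)) = 9 + sqrt(b + ((5 - Z + 3) - Z)) = 9 + sqrt(b + ((8 - Z) - Z)) = 9 + sqrt(b + (8 - 2*Z)) = 9 + sqrt(8 + b - 2*Z))
2*Q(4, 6) + u = 2*(9 + sqrt(8 + 6 - 2*4)) - 52 = 2*(9 + sqrt(8 + 6 - 8)) - 52 = 2*(9 + sqrt(6)) - 52 = (18 + 2*sqrt(6)) - 52 = -34 + 2*sqrt(6)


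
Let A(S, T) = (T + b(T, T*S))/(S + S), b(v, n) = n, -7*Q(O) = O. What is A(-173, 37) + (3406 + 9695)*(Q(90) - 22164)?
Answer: -351842713300/1211 ≈ -2.9054e+8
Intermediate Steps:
Q(O) = -O/7
A(S, T) = (T + S*T)/(2*S) (A(S, T) = (T + T*S)/(S + S) = (T + S*T)/((2*S)) = (T + S*T)*(1/(2*S)) = (T + S*T)/(2*S))
A(-173, 37) + (3406 + 9695)*(Q(90) - 22164) = (1/2)*37*(1 - 173)/(-173) + (3406 + 9695)*(-1/7*90 - 22164) = (1/2)*37*(-1/173)*(-172) + 13101*(-90/7 - 22164) = 3182/173 + 13101*(-155238/7) = 3182/173 - 2033773038/7 = -351842713300/1211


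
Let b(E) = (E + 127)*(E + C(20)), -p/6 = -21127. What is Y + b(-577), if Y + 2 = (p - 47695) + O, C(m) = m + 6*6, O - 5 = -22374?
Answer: 291146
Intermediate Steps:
O = -22369 (O = 5 - 22374 = -22369)
C(m) = 36 + m (C(m) = m + 36 = 36 + m)
p = 126762 (p = -6*(-21127) = 126762)
b(E) = (56 + E)*(127 + E) (b(E) = (E + 127)*(E + (36 + 20)) = (127 + E)*(E + 56) = (127 + E)*(56 + E) = (56 + E)*(127 + E))
Y = 56696 (Y = -2 + ((126762 - 47695) - 22369) = -2 + (79067 - 22369) = -2 + 56698 = 56696)
Y + b(-577) = 56696 + (7112 + (-577)² + 183*(-577)) = 56696 + (7112 + 332929 - 105591) = 56696 + 234450 = 291146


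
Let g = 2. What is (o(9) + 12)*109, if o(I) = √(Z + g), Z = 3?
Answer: 1308 + 109*√5 ≈ 1551.7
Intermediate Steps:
o(I) = √5 (o(I) = √(3 + 2) = √5)
(o(9) + 12)*109 = (√5 + 12)*109 = (12 + √5)*109 = 1308 + 109*√5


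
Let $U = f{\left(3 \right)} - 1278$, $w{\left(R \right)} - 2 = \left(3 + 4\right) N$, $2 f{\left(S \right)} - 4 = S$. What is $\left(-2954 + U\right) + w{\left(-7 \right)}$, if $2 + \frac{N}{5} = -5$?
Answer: $- \frac{8943}{2} \approx -4471.5$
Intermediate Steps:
$N = -35$ ($N = -10 + 5 \left(-5\right) = -10 - 25 = -35$)
$f{\left(S \right)} = 2 + \frac{S}{2}$
$w{\left(R \right)} = -243$ ($w{\left(R \right)} = 2 + \left(3 + 4\right) \left(-35\right) = 2 + 7 \left(-35\right) = 2 - 245 = -243$)
$U = - \frac{2549}{2}$ ($U = \left(2 + \frac{1}{2} \cdot 3\right) - 1278 = \left(2 + \frac{3}{2}\right) - 1278 = \frac{7}{2} - 1278 = - \frac{2549}{2} \approx -1274.5$)
$\left(-2954 + U\right) + w{\left(-7 \right)} = \left(-2954 - \frac{2549}{2}\right) - 243 = - \frac{8457}{2} - 243 = - \frac{8943}{2}$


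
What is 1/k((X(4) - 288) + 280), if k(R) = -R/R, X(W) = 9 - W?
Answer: -1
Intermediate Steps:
k(R) = -1 (k(R) = -1*1 = -1)
1/k((X(4) - 288) + 280) = 1/(-1) = -1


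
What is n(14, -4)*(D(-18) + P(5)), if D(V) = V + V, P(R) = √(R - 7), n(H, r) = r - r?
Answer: 0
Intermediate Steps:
n(H, r) = 0
P(R) = √(-7 + R)
D(V) = 2*V
n(14, -4)*(D(-18) + P(5)) = 0*(2*(-18) + √(-7 + 5)) = 0*(-36 + √(-2)) = 0*(-36 + I*√2) = 0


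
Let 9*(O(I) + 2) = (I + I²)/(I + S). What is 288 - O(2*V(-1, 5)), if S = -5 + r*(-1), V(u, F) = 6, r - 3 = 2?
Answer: 844/3 ≈ 281.33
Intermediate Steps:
r = 5 (r = 3 + 2 = 5)
S = -10 (S = -5 + 5*(-1) = -5 - 5 = -10)
O(I) = -2 + (I + I²)/(9*(-10 + I)) (O(I) = -2 + ((I + I²)/(I - 10))/9 = -2 + ((I + I²)/(-10 + I))/9 = -2 + (I + I²)/(9*(-10 + I)))
288 - O(2*V(-1, 5)) = 288 - (180 + (2*6)² - 34*6)/(9*(-10 + 2*6)) = 288 - (180 + 12² - 17*12)/(9*(-10 + 12)) = 288 - (180 + 144 - 204)/(9*2) = 288 - 120/(9*2) = 288 - 1*20/3 = 288 - 20/3 = 844/3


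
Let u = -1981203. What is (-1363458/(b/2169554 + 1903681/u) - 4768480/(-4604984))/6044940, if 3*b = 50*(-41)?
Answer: 843372954506352724186937/3593992080744003809057220 ≈ 0.23466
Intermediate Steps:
b = -2050/3 (b = (50*(-41))/3 = (1/3)*(-2050) = -2050/3 ≈ -683.33)
(-1363458/(b/2169554 + 1903681/u) - 4768480/(-4604984))/6044940 = (-1363458/(-2050/3/2169554 + 1903681/(-1981203)) - 4768480/(-4604984))/6044940 = (-1363458/(-2050/3*1/2169554 + 1903681*(-1/1981203)) - 4768480*(-1/4604984))*(1/6044940) = (-1363458/(-1025/3254331 - 1903681/1981203) + 596060/575623)*(1/6044940) = (-1363458/(-2065746275162/2149163446731) + 596060/575623)*(1/6044940) = (-1363458*(-2149163446731/2065746275162) + 596060/575623)*(1/6044940) = (1465147047376477899/1032873137581 + 596060/575623)*(1/6044940) = (843372954506352724186937/594545534073787963)*(1/6044940) = 843372954506352724186937/3593992080744003809057220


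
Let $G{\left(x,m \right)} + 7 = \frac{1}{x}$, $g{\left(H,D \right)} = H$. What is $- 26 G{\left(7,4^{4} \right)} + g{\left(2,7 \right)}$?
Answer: $\frac{1262}{7} \approx 180.29$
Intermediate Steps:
$G{\left(x,m \right)} = -7 + \frac{1}{x}$
$- 26 G{\left(7,4^{4} \right)} + g{\left(2,7 \right)} = - 26 \left(-7 + \frac{1}{7}\right) + 2 = \left(-26\right) \left(- \frac{48}{7}\right) + 2 = \frac{1248}{7} + 2 = \frac{1262}{7}$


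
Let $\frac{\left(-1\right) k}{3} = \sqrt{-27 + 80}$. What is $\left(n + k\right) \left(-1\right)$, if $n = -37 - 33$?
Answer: $70 + 3 \sqrt{53} \approx 91.84$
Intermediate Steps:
$n = -70$
$k = - 3 \sqrt{53}$ ($k = - 3 \sqrt{-27 + 80} = - 3 \sqrt{53} \approx -21.84$)
$\left(n + k\right) \left(-1\right) = \left(-70 - 3 \sqrt{53}\right) \left(-1\right) = 70 + 3 \sqrt{53}$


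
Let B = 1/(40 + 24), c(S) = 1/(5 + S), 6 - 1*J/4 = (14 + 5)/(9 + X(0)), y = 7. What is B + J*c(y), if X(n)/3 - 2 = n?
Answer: 4589/2880 ≈ 1.5934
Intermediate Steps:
X(n) = 6 + 3*n
J = 284/15 (J = 24 - 4*(14 + 5)/(9 + (6 + 3*0)) = 24 - 76/(9 + (6 + 0)) = 24 - 76/(9 + 6) = 24 - 76/15 = 284/15 ≈ 18.933)
B = 1/64 ≈ 0.015625
B + J*c(y) = 1/64 + 284/(15*(5 + 7)) = 1/64 + (284/15)/12 = 1/64 + (284/15)*(1/12) = 1/64 + 71/45 = 4589/2880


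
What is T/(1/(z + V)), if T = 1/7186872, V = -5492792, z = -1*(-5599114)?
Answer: 53161/3593436 ≈ 0.014794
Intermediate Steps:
z = 5599114
T = 1/7186872 ≈ 1.3914e-7
T/(1/(z + V)) = 1/(7186872*(1/(5599114 - 5492792))) = 1/(7186872*(1/106322)) = (1/7186872)*106322 = 53161/3593436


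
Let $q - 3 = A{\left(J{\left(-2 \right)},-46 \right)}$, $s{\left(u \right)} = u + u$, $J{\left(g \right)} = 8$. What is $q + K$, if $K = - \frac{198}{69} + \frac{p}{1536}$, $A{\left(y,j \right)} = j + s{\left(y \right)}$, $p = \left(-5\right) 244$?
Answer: $- \frac{270823}{8832} \approx -30.664$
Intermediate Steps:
$p = -1220$
$s{\left(u \right)} = 2 u$
$A{\left(y,j \right)} = j + 2 y$
$K = - \frac{32359}{8832}$ ($K = - \frac{198}{69} - \frac{1220}{1536} = \left(-198\right) \frac{1}{69} - \frac{305}{384} = - \frac{66}{23} - \frac{305}{384} = - \frac{32359}{8832} \approx -3.6638$)
$q = -27$ ($q = 3 + \left(-46 + 2 \cdot 8\right) = 3 + \left(-46 + 16\right) = 3 - 30 = -27$)
$q + K = -27 - \frac{32359}{8832} = - \frac{270823}{8832}$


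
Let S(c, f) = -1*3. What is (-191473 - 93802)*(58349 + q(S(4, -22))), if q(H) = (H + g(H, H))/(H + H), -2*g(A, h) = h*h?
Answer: -66583470275/4 ≈ -1.6646e+10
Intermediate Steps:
S(c, f) = -3
g(A, h) = -h²/2 (g(A, h) = -h*h/2 = -h²/2)
q(H) = (H - H²/2)/(2*H) (q(H) = (H - H²/2)/(H + H) = (H - H²/2)/((2*H)) = (H - H²/2)*(1/(2*H)) = (H - H²/2)/(2*H))
(-191473 - 93802)*(58349 + q(S(4, -22))) = (-191473 - 93802)*(58349 + (½ - ¼*(-3))) = -285275*(58349 + (½ + ¾)) = -285275*(58349 + 5/4) = -285275*233401/4 = -66583470275/4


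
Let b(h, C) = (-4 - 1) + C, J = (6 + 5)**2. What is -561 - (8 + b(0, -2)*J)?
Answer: 278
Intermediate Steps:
J = 121 (J = 11**2 = 121)
b(h, C) = -5 + C
-561 - (8 + b(0, -2)*J) = -561 - (8 + (-5 - 2)*121) = -561 - (8 - 7*121) = -561 - (8 - 847) = -561 - 1*(-839) = -561 + 839 = 278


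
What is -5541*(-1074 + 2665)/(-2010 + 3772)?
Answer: -8815731/1762 ≈ -5003.3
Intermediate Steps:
-5541*(-1074 + 2665)/(-2010 + 3772) = -5541/(1762/1591) = -5541/(1762*(1/1591)) = -5541/1762/1591 = -5541*1591/1762 = -8815731/1762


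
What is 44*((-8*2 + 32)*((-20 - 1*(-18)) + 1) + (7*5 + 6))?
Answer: 1100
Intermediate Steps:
44*((-8*2 + 32)*((-20 - 1*(-18)) + 1) + (7*5 + 6)) = 44*((-16 + 32)*((-20 + 18) + 1) + (35 + 6)) = 44*(16*(-2 + 1) + 41) = 44*(16*(-1) + 41) = 44*(-16 + 41) = 44*25 = 1100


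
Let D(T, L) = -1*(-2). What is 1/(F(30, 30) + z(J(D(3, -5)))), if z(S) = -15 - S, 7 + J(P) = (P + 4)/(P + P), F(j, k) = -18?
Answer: -2/55 ≈ -0.036364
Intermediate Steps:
D(T, L) = 2
J(P) = -7 + (4 + P)/(2*P) (J(P) = -7 + (P + 4)/(P + P) = -7 + (4 + P)/((2*P)) = -7 + (4 + P)*(1/(2*P)) = -7 + (4 + P)/(2*P))
1/(F(30, 30) + z(J(D(3, -5)))) = 1/(-18 + (-15 - (-13/2 + 2/2))) = 1/(-18 + (-15 - (-13/2 + 2*(1/2)))) = 1/(-18 + (-15 - (-13/2 + 1))) = 1/(-18 + (-15 - 1*(-11/2))) = 1/(-18 + (-15 + 11/2)) = 1/(-18 - 19/2) = 1/(-55/2) = -2/55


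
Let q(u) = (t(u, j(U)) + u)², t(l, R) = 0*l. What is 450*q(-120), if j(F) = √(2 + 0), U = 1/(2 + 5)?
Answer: 6480000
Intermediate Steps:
U = ⅐ (U = 1/7 = ⅐ ≈ 0.14286)
j(F) = √2
t(l, R) = 0
q(u) = u² (q(u) = (0 + u)² = u²)
450*q(-120) = 450*(-120)² = 450*14400 = 6480000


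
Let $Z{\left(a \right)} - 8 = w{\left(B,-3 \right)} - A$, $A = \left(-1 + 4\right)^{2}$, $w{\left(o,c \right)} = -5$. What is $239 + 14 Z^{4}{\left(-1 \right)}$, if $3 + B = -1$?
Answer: $18383$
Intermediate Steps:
$B = -4$ ($B = -3 - 1 = -4$)
$A = 9$ ($A = 3^{2} = 9$)
$Z{\left(a \right)} = -6$ ($Z{\left(a \right)} = 8 - 14 = -6$)
$239 + 14 Z^{4}{\left(-1 \right)} = 239 + 14 \left(-6\right)^{4} = 239 + 14 \cdot 1296 = 239 + 18144 = 18383$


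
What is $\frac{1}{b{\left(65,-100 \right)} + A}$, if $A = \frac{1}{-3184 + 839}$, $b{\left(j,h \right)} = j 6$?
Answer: $\frac{2345}{914549} \approx 0.0025641$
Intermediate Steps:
$b{\left(j,h \right)} = 6 j$
$A = - \frac{1}{2345}$ ($A = \frac{1}{-2345} = - \frac{1}{2345} \approx -0.00042644$)
$\frac{1}{b{\left(65,-100 \right)} + A} = \frac{1}{6 \cdot 65 - \frac{1}{2345}} = \frac{1}{390 - \frac{1}{2345}} = \frac{1}{\frac{914549}{2345}} = \frac{2345}{914549}$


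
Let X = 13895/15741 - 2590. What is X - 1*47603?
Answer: -790074118/15741 ≈ -50192.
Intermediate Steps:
X = -40755295/15741 (X = 13895*(1/15741) - 2590 = 13895/15741 - 2590 = -40755295/15741 ≈ -2589.1)
X - 1*47603 = -40755295/15741 - 1*47603 = -40755295/15741 - 47603 = -790074118/15741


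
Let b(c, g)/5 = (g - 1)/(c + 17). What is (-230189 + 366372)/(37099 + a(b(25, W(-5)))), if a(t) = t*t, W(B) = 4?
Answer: 26691868/7271429 ≈ 3.6708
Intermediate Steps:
b(c, g) = 5*(-1 + g)/(17 + c) (b(c, g) = 5*((g - 1)/(c + 17)) = 5*((-1 + g)/(17 + c)) = 5*(-1 + g)/(17 + c))
a(t) = t²
(-230189 + 366372)/(37099 + a(b(25, W(-5)))) = (-230189 + 366372)/(37099 + (5*(-1 + 4)/(17 + 25))²) = 136183/(37099 + (5*3/42)²) = 136183/(37099 + (5*(1/42)*3)²) = 136183/(37099 + (5/14)²) = 136183/(37099 + 25/196) = 136183/(7271429/196) = 136183*(196/7271429) = 26691868/7271429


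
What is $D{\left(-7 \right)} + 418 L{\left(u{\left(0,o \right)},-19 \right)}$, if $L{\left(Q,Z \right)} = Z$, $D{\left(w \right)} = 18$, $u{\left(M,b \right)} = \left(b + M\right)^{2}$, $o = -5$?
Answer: $-7924$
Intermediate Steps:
$u{\left(M,b \right)} = \left(M + b\right)^{2}$
$D{\left(-7 \right)} + 418 L{\left(u{\left(0,o \right)},-19 \right)} = 18 + 418 \left(-19\right) = 18 - 7942 = -7924$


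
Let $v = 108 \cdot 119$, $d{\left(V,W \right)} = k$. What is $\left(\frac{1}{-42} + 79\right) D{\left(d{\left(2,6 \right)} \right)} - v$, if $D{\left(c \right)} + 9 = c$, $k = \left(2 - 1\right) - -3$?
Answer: $- \frac{556369}{42} \approx -13247.0$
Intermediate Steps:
$k = 4$ ($k = 1 + 3 = 4$)
$d{\left(V,W \right)} = 4$
$D{\left(c \right)} = -9 + c$
$v = 12852$
$\left(\frac{1}{-42} + 79\right) D{\left(d{\left(2,6 \right)} \right)} - v = \left(\frac{1}{-42} + 79\right) \left(-9 + 4\right) - 12852 = \left(- \frac{1}{42} + 79\right) \left(-5\right) - 12852 = \frac{3317}{42} \left(-5\right) - 12852 = - \frac{16585}{42} - 12852 = - \frac{556369}{42}$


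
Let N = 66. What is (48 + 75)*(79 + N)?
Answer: 17835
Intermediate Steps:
(48 + 75)*(79 + N) = (48 + 75)*(79 + 66) = 123*145 = 17835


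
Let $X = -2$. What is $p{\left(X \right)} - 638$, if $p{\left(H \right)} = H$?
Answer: $-640$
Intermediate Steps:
$p{\left(X \right)} - 638 = -2 - 638 = -640$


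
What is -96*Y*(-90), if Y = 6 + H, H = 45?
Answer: 440640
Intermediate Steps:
Y = 51 (Y = 6 + 45 = 51)
-96*Y*(-90) = -96*51*(-90) = -4896*(-90) = 440640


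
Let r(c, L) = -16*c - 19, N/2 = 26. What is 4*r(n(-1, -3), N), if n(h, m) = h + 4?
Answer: -268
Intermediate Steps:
N = 52 (N = 2*26 = 52)
n(h, m) = 4 + h
r(c, L) = -19 - 16*c
4*r(n(-1, -3), N) = 4*(-19 - 16*(4 - 1)) = 4*(-19 - 16*3) = 4*(-19 - 48) = 4*(-67) = -268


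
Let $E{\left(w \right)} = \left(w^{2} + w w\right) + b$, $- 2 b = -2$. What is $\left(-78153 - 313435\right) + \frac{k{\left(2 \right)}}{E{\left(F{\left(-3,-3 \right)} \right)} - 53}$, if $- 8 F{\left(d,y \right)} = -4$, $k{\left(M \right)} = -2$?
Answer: $- \frac{40333560}{103} \approx -3.9159 \cdot 10^{5}$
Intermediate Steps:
$b = 1$ ($b = \left(- \frac{1}{2}\right) \left(-2\right) = 1$)
$F{\left(d,y \right)} = \frac{1}{2}$ ($F{\left(d,y \right)} = \left(- \frac{1}{8}\right) \left(-4\right) = \frac{1}{2}$)
$E{\left(w \right)} = 1 + 2 w^{2}$ ($E{\left(w \right)} = \left(w^{2} + w w\right) + 1 = \left(w^{2} + w^{2}\right) + 1 = 2 w^{2} + 1 = 1 + 2 w^{2}$)
$\left(-78153 - 313435\right) + \frac{k{\left(2 \right)}}{E{\left(F{\left(-3,-3 \right)} \right)} - 53} = \left(-78153 - 313435\right) - \frac{2}{\left(1 + \frac{2}{4}\right) - 53} = -391588 - \frac{2}{\left(1 + 2 \cdot \frac{1}{4}\right) - 53} = -391588 - \frac{2}{\left(1 + \frac{1}{2}\right) - 53} = -391588 - \frac{2}{\frac{3}{2} - 53} = -391588 - \frac{2}{- \frac{103}{2}} = -391588 - - \frac{4}{103} = -391588 + \frac{4}{103} = - \frac{40333560}{103}$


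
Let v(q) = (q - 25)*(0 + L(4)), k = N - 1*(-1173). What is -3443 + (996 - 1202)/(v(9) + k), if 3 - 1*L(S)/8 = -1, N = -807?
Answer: -251236/73 ≈ -3441.6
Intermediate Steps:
L(S) = 32 (L(S) = 24 - 8*(-1) = 24 + 8 = 32)
k = 366 (k = -807 - 1*(-1173) = -807 + 1173 = 366)
v(q) = -800 + 32*q (v(q) = (q - 25)*(0 + 32) = (-25 + q)*32 = -800 + 32*q)
-3443 + (996 - 1202)/(v(9) + k) = -3443 + (996 - 1202)/((-800 + 32*9) + 366) = -3443 - 206/((-800 + 288) + 366) = -3443 - 206/(-512 + 366) = -3443 - 206/(-146) = -3443 - 206*(-1/146) = -3443 + 103/73 = -251236/73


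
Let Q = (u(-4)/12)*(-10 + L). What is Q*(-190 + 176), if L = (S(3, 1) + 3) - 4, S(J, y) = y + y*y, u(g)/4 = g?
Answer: -168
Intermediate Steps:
u(g) = 4*g
S(J, y) = y + y**2
L = 1 (L = (1*(1 + 1) + 3) - 4 = (1*2 + 3) - 4 = (2 + 3) - 4 = 5 - 4 = 1)
Q = 12 (Q = ((4*(-4))/12)*(-10 + 1) = -16*1/12*(-9) = -4/3*(-9) = 12)
Q*(-190 + 176) = 12*(-190 + 176) = 12*(-14) = -168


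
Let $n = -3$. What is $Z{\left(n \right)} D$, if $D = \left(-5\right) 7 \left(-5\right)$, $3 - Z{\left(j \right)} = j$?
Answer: $1050$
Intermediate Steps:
$Z{\left(j \right)} = 3 - j$
$D = 175$ ($D = \left(-35\right) \left(-5\right) = 175$)
$Z{\left(n \right)} D = \left(3 - -3\right) 175 = \left(3 + 3\right) 175 = 6 \cdot 175 = 1050$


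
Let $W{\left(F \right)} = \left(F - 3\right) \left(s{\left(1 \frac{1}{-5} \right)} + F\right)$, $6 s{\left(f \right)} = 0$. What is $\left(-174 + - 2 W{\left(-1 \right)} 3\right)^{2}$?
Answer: $39204$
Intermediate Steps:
$s{\left(f \right)} = 0$ ($s{\left(f \right)} = \frac{1}{6} \cdot 0 = 0$)
$W{\left(F \right)} = F \left(-3 + F\right)$ ($W{\left(F \right)} = \left(F - 3\right) \left(0 + F\right) = \left(-3 + F\right) F = F \left(-3 + F\right)$)
$\left(-174 + - 2 W{\left(-1 \right)} 3\right)^{2} = \left(-174 + - 2 \left(- (-3 - 1)\right) 3\right)^{2} = \left(-174 + - 2 \left(\left(-1\right) \left(-4\right)\right) 3\right)^{2} = \left(-174 + \left(-2\right) 4 \cdot 3\right)^{2} = \left(-174 - 24\right)^{2} = \left(-198\right)^{2} = 39204$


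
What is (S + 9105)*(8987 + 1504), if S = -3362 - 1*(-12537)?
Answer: 191775480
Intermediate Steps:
S = 9175 (S = -3362 + 12537 = 9175)
(S + 9105)*(8987 + 1504) = (9175 + 9105)*(8987 + 1504) = 18280*10491 = 191775480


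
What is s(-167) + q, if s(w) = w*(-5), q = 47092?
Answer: 47927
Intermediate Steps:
s(w) = -5*w
s(-167) + q = -5*(-167) + 47092 = 835 + 47092 = 47927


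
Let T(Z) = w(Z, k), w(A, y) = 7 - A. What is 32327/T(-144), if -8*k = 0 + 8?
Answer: 32327/151 ≈ 214.09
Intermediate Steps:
k = -1 (k = -(0 + 8)/8 = -⅛*8 = -1)
T(Z) = 7 - Z
32327/T(-144) = 32327/(7 - 1*(-144)) = 32327/(7 + 144) = 32327/151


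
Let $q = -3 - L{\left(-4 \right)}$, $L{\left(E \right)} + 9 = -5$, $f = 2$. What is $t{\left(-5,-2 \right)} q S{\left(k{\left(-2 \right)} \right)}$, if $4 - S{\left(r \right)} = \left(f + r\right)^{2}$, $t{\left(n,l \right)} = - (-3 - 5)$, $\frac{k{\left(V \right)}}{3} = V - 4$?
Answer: $-22176$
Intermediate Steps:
$k{\left(V \right)} = -12 + 3 V$ ($k{\left(V \right)} = 3 \left(V - 4\right) = 3 \left(-4 + V\right) = -12 + 3 V$)
$t{\left(n,l \right)} = 8$ ($t{\left(n,l \right)} = \left(-1\right) \left(-8\right) = 8$)
$L{\left(E \right)} = -14$ ($L{\left(E \right)} = -9 - 5 = -14$)
$S{\left(r \right)} = 4 - \left(2 + r\right)^{2}$
$q = 11$ ($q = -3 - -14 = -3 + 14 = 11$)
$t{\left(-5,-2 \right)} q S{\left(k{\left(-2 \right)} \right)} = 8 \cdot 11 \left(4 - \left(2 + \left(-12 + 3 \left(-2\right)\right)\right)^{2}\right) = 88 \left(4 - \left(2 - 18\right)^{2}\right) = 88 \left(4 - \left(-16\right)^{2}\right) = 88 \left(4 - 256\right) = 88 \left(-252\right) = -22176$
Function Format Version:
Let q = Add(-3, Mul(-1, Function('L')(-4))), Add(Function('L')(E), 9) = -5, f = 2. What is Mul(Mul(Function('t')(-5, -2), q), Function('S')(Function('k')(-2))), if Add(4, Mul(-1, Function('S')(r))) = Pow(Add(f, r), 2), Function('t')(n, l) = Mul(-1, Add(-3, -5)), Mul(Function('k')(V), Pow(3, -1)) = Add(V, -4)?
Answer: -22176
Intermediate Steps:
Function('k')(V) = Add(-12, Mul(3, V)) (Function('k')(V) = Mul(3, Add(V, -4)) = Mul(3, Add(-4, V)) = Add(-12, Mul(3, V)))
Function('t')(n, l) = 8 (Function('t')(n, l) = Mul(-1, -8) = 8)
Function('L')(E) = -14 (Function('L')(E) = Add(-9, -5) = -14)
Function('S')(r) = Add(4, Mul(-1, Pow(Add(2, r), 2)))
q = 11 (q = Add(-3, Mul(-1, -14)) = Add(-3, 14) = 11)
Mul(Mul(Function('t')(-5, -2), q), Function('S')(Function('k')(-2))) = Mul(Mul(8, 11), Add(4, Mul(-1, Pow(Add(2, Add(-12, Mul(3, -2))), 2)))) = Mul(88, Add(4, Mul(-1, Pow(Add(2, Add(-12, -6)), 2)))) = Mul(88, Add(4, Mul(-1, Pow(Add(2, -18), 2)))) = Mul(88, Add(4, Mul(-1, Pow(-16, 2)))) = Mul(88, Add(4, Mul(-1, 256))) = Mul(88, Add(4, -256)) = Mul(88, -252) = -22176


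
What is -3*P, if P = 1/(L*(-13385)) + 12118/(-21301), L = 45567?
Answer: 7390941448111/4330594799265 ≈ 1.7067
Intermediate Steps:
P = -7390941448111/12991784397795 (P = 1/(45567*(-13385)) + 12118/(-21301) = (1/45567)*(-1/13385) + 12118*(-1/21301) = -1/609914295 - 12118/21301 = -7390941448111/12991784397795 ≈ -0.56889)
-3*P = -3*(-7390941448111/12991784397795) = 7390941448111/4330594799265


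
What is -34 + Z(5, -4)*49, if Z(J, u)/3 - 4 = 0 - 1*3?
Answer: 113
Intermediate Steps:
Z(J, u) = 3 (Z(J, u) = 12 + 3*(0 - 1*3) = 12 + 3*(0 - 3) = 12 + 3*(-3) = 12 - 9 = 3)
-34 + Z(5, -4)*49 = -34 + 3*49 = -34 + 147 = 113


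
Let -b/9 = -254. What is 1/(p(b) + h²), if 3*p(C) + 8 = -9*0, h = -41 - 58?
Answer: 3/29395 ≈ 0.00010206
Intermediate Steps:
b = 2286 (b = -9*(-254) = 2286)
h = -99
p(C) = -8/3 (p(C) = -8/3 + (-9*0)/3 = -8/3 + (⅓)*0 = -8/3 + 0 = -8/3)
1/(p(b) + h²) = 1/(-8/3 + (-99)²) = 1/(-8/3 + 9801) = 1/(29395/3) = 3/29395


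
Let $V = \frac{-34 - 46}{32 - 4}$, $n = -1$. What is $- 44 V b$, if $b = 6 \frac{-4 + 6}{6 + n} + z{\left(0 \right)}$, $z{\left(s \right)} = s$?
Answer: $\frac{2112}{7} \approx 301.71$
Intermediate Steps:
$b = \frac{12}{5}$ ($b = 6 \frac{-4 + 6}{6 - 1} + 0 = 6 \cdot \frac{2}{5} + 0 = \frac{12}{5} + 0 = \frac{12}{5} \approx 2.4$)
$V = - \frac{20}{7}$ ($V = - \frac{80}{28} = \left(-80\right) \frac{1}{28} = - \frac{20}{7} \approx -2.8571$)
$- 44 V b = \left(-44\right) \left(- \frac{20}{7}\right) \frac{12}{5} = \frac{880}{7} \cdot \frac{12}{5} = \frac{2112}{7}$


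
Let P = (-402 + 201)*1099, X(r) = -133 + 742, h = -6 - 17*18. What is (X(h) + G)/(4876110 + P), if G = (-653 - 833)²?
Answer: 2208805/4655211 ≈ 0.47448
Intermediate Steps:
h = -312 (h = -6 - 306 = -312)
X(r) = 609
P = -220899 (P = -201*1099 = -220899)
G = 2208196 (G = (-1486)² = 2208196)
(X(h) + G)/(4876110 + P) = (609 + 2208196)/(4876110 - 220899) = 2208805/4655211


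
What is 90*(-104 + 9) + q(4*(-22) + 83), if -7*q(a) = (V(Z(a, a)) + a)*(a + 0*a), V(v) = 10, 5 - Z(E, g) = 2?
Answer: -59825/7 ≈ -8546.4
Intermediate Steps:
Z(E, g) = 3 (Z(E, g) = 5 - 1*2 = 5 - 2 = 3)
q(a) = -a*(10 + a)/7 (q(a) = -(10 + a)*(a + 0*a)/7 = -(10 + a)*(a + 0)/7 = -(10 + a)*a/7 = -a*(10 + a)/7)
90*(-104 + 9) + q(4*(-22) + 83) = 90*(-104 + 9) - (4*(-22) + 83)*(10 + (4*(-22) + 83))/7 = 90*(-95) - (-88 + 83)*(10 + (-88 + 83))/7 = -8550 - ⅐*(-5)*(10 - 5) = -8550 - ⅐*(-5)*5 = -8550 + 25/7 = -59825/7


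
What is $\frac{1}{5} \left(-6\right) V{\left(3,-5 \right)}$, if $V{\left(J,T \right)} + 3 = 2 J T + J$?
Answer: $36$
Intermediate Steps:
$V{\left(J,T \right)} = -3 + J + 2 J T$ ($V{\left(J,T \right)} = -3 + \left(2 J T + J\right) = -3 + \left(J + 2 J T\right) = -3 + J + 2 J T$)
$\frac{1}{5} \left(-6\right) V{\left(3,-5 \right)} = \frac{1}{5} \left(-6\right) \left(-3 + 3 + 2 \cdot 3 \left(-5\right)\right) = \frac{1}{5} \left(-6\right) \left(-3 + 3 - 30\right) = \left(- \frac{6}{5}\right) \left(-30\right) = 36$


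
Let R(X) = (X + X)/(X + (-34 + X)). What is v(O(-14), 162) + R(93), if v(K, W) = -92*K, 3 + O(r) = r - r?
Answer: 21069/76 ≈ 277.22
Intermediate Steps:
O(r) = -3 (O(r) = -3 + (r - r) = -3 + 0 = -3)
R(X) = 2*X/(-34 + 2*X) (R(X) = (2*X)/(-34 + 2*X) = 2*X/(-34 + 2*X))
v(O(-14), 162) + R(93) = -92*(-3) + 93/(-17 + 93) = 276 + 93/76 = 21069/76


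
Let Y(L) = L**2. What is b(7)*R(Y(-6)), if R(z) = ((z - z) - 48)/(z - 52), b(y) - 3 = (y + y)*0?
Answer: 9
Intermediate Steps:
b(y) = 3 (b(y) = 3 + (y + y)*0 = 3 + (2*y)*0 = 3 + 0 = 3)
R(z) = -48/(-52 + z) (R(z) = (0 - 48)/(-52 + z) = -48/(-52 + z))
b(7)*R(Y(-6)) = 3*(-48/(-52 + (-6)**2)) = 3*(-48/(-52 + 36)) = 3*(-48/(-16)) = 3*(-48*(-1/16)) = 3*3 = 9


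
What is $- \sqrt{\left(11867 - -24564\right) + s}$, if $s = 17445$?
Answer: $- 2 \sqrt{13469} \approx -232.11$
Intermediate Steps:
$- \sqrt{\left(11867 - -24564\right) + s} = - \sqrt{\left(11867 - -24564\right) + 17445} = - \sqrt{\left(11867 + 24564\right) + 17445} = - \sqrt{36431 + 17445} = - \sqrt{53876} = - 2 \sqrt{13469}$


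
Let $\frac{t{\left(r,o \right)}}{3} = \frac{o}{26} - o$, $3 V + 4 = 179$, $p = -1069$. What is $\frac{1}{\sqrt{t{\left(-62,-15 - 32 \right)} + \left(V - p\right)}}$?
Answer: $\frac{\sqrt{7683546}}{98507} \approx 0.028139$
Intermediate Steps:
$V = \frac{175}{3}$ ($V = - \frac{4}{3} + \frac{1}{3} \cdot 179 = - \frac{4}{3} + \frac{179}{3} = \frac{175}{3} \approx 58.333$)
$t{\left(r,o \right)} = - \frac{75 o}{26}$ ($t{\left(r,o \right)} = 3 \left(\frac{o}{26} - o\right) = 3 \left(- \frac{25 o}{26}\right) = - \frac{75 o}{26}$)
$\frac{1}{\sqrt{t{\left(-62,-15 - 32 \right)} + \left(V - p\right)}} = \frac{1}{\sqrt{- \frac{75 \left(-15 - 32\right)}{26} + \left(\frac{175}{3} - -1069\right)}} = \frac{1}{\sqrt{\left(- \frac{75}{26}\right) \left(-47\right) + \left(\frac{175}{3} + 1069\right)}} = \frac{1}{\sqrt{\frac{3525}{26} + \frac{3382}{3}}} = \frac{1}{\sqrt{\frac{98507}{78}}} = \frac{1}{\frac{1}{78} \sqrt{7683546}} = \frac{\sqrt{7683546}}{98507}$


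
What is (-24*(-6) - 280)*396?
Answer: -53856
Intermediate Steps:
(-24*(-6) - 280)*396 = (144 - 280)*396 = -136*396 = -53856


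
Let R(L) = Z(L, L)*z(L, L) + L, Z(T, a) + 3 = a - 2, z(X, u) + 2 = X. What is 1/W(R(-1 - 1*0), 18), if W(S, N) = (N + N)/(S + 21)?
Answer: 19/18 ≈ 1.0556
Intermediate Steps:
z(X, u) = -2 + X
Z(T, a) = -5 + a (Z(T, a) = -3 + (a - 2) = -3 + (-2 + a) = -5 + a)
R(L) = L + (-5 + L)*(-2 + L) (R(L) = (-5 + L)*(-2 + L) + L = L + (-5 + L)*(-2 + L))
W(S, N) = 2*N/(21 + S) (W(S, N) = (2*N)/(21 + S) = 2*N/(21 + S))
1/W(R(-1 - 1*0), 18) = 1/(2*18/(21 + ((-1 - 1*0) + (-5 + (-1 - 1*0))*(-2 + (-1 - 1*0))))) = 1/(2*18/(21 + ((-1 + 0) + (-5 + (-1 + 0))*(-2 + (-1 + 0))))) = 1/(2*18/(21 + (-1 + (-5 - 1)*(-2 - 1)))) = 1/(2*18/(21 + (-1 - 6*(-3)))) = 1/(2*18/(21 + (-1 + 18))) = 1/(2*18/(21 + 17)) = 1/(2*18/38) = 1/(2*18*(1/38)) = 1/(18/19) = 19/18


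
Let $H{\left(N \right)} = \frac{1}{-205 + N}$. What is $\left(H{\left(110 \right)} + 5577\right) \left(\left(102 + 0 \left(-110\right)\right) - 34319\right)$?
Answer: $- \frac{18128645638}{95} \approx -1.9083 \cdot 10^{8}$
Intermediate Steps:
$\left(H{\left(110 \right)} + 5577\right) \left(\left(102 + 0 \left(-110\right)\right) - 34319\right) = \left(\frac{1}{-205 + 110} + 5577\right) \left(\left(102 + 0 \left(-110\right)\right) - 34319\right) = \left(\frac{1}{-95} + 5577\right) \left(\left(102 + 0\right) - 34319\right) = \left(- \frac{1}{95} + 5577\right) \left(102 - 34319\right) = \frac{529814}{95} \left(-34217\right) = - \frac{18128645638}{95}$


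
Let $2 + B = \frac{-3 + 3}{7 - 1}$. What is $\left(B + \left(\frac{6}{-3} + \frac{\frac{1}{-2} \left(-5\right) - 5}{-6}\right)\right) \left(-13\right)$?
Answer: $\frac{559}{12} \approx 46.583$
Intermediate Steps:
$B = -2$ ($B = -2 + \frac{-3 + 3}{7 - 1} = -2 + \frac{0}{6} = -2 + 0 \cdot \frac{1}{6} = -2 + 0 = -2$)
$\left(B + \left(\frac{6}{-3} + \frac{\frac{1}{-2} \left(-5\right) - 5}{-6}\right)\right) \left(-13\right) = \left(-2 + \left(\frac{6}{-3} + \frac{\frac{1}{-2} \left(-5\right) - 5}{-6}\right)\right) \left(-13\right) = \left(-2 + \left(6 \left(- \frac{1}{3}\right) + \left(\left(- \frac{1}{2}\right) \left(-5\right) - 5\right) \left(- \frac{1}{6}\right)\right)\right) \left(-13\right) = \left(-2 - \left(2 - \left(\frac{5}{2} - 5\right) \left(- \frac{1}{6}\right)\right)\right) \left(-13\right) = \left(-2 - \frac{19}{12}\right) \left(-13\right) = \left(- \frac{43}{12}\right) \left(-13\right) = \frac{559}{12}$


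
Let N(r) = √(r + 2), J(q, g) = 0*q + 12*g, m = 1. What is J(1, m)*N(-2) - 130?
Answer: -130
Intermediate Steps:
J(q, g) = 12*g (J(q, g) = 0 + 12*g = 12*g)
N(r) = √(2 + r)
J(1, m)*N(-2) - 130 = (12*1)*√(2 - 2) - 130 = 12*√0 - 130 = 12*0 - 130 = 0 - 130 = -130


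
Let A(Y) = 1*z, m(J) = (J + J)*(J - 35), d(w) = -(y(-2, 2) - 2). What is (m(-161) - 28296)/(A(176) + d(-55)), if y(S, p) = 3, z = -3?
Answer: -8704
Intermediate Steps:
d(w) = -1 (d(w) = -(3 - 2) = -1*1 = -1)
m(J) = 2*J*(-35 + J) (m(J) = (2*J)*(-35 + J) = 2*J*(-35 + J))
A(Y) = -3 (A(Y) = 1*(-3) = -3)
(m(-161) - 28296)/(A(176) + d(-55)) = (2*(-161)*(-35 - 161) - 28296)/(-3 - 1) = (2*(-161)*(-196) - 28296)/(-4) = (63112 - 28296)*(-¼) = 34816*(-¼) = -8704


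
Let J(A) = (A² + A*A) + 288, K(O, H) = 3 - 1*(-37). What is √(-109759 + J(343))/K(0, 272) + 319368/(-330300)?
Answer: -26614/27525 + √125827/40 ≈ 7.9011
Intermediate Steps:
K(O, H) = 40 (K(O, H) = 3 + 37 = 40)
J(A) = 288 + 2*A² (J(A) = (A² + A²) + 288 = 2*A² + 288 = 288 + 2*A²)
√(-109759 + J(343))/K(0, 272) + 319368/(-330300) = √(-109759 + (288 + 2*343²))/40 + 319368/(-330300) = √(-109759 + (288 + 2*117649))*(1/40) + 319368*(-1/330300) = √(-109759 + (288 + 235298))*(1/40) - 26614/27525 = √(-109759 + 235586)*(1/40) - 26614/27525 = √125827*(1/40) - 26614/27525 = √125827/40 - 26614/27525 = -26614/27525 + √125827/40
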